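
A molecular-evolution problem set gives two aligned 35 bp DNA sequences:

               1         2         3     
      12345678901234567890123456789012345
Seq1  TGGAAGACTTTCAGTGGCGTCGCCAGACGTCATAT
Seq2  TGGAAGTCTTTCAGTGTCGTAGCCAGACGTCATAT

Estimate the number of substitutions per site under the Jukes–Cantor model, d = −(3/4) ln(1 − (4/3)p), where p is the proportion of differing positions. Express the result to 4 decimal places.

0.0910

The sequences differ at positions 7 (A/T), 17 (G/T), 21 (C/A).
p = 3/35 = 0.085714.
d = −0.75 · ln(1 − (4/3)·0.085714) = −0.75 · ln(0.885715) = −0.75 · (-0.121360) = 0.0910.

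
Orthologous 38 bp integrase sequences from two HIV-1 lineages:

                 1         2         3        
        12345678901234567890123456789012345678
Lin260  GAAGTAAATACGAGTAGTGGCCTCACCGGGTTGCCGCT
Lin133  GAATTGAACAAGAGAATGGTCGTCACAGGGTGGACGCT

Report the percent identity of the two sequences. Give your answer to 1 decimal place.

68.4%

Differing sites — 4:G/T; 6:A/G; 9:T/C; 11:C/A; 15:T/A; 17:G/T; 18:T/G; 20:G/T; 22:C/G; 27:C/A; 32:T/G; 34:C/A.
26 of the 38 sites match, so the percent identity is 26/38 × 100 = 68.4%.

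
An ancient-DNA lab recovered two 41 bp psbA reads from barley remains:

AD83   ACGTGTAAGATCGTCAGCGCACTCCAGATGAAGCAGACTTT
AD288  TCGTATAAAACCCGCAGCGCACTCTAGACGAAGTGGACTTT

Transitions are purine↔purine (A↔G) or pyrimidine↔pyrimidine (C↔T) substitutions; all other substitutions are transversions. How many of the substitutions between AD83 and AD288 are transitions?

7

Differing sites — 1:A/T (Tv); 5:G/A (Ti); 9:G/A (Ti); 11:T/C (Ti); 13:G/C (Tv); 14:T/G (Tv); 25:C/T (Ti); 29:T/C (Ti); 34:C/T (Ti); 35:A/G (Ti).
Of the 10 differences, 7 transitions and 3 transversions, so the answer is 7.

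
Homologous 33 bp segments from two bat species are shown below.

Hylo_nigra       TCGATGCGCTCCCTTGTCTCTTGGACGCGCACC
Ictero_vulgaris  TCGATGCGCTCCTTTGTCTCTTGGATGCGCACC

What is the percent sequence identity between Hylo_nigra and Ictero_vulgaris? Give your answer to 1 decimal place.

Mismatches occur at site 13 (C↔T), site 26 (C↔T).
31 of the 33 sites match, so the percent identity is 31/33 × 100 = 93.9%.

93.9%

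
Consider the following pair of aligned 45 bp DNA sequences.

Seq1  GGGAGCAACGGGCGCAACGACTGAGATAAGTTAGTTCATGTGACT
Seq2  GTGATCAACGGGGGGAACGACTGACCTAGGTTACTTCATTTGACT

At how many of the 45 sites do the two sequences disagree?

9

Mismatches occur at site 2 (G↔T), site 5 (G↔T), site 13 (C↔G), site 15 (C↔G), site 25 (G↔C), site 26 (A↔C), site 29 (A↔G), site 34 (G↔C), site 40 (G↔T).
That gives 9 mismatches out of 45 aligned sites, so the Hamming distance is 9.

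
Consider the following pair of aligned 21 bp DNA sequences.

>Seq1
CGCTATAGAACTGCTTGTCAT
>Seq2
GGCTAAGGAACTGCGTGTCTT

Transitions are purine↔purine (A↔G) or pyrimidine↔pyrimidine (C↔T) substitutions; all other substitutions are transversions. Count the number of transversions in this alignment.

4

Differing sites — 1:C/G (Tv); 6:T/A (Tv); 7:A/G (Ti); 15:T/G (Tv); 20:A/T (Tv).
Of the 5 differences, 1 transition and 4 transversions, so the answer is 4.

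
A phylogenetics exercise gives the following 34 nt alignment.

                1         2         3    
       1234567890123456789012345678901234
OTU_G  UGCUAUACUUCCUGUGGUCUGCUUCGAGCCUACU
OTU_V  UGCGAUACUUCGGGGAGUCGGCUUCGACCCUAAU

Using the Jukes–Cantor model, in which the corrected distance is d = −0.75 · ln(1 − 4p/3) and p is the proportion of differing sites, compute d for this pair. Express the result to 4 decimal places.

Differing sites — 4:U/G; 12:C/G; 13:U/G; 15:U/G; 16:G/A; 20:U/G; 28:G/C; 33:C/A.
p = 8/34 = 0.235294.
d = −0.75 · ln(1 − (4/3)·0.235294) = −0.75 · ln(0.686275) = −0.75 · (-0.376477) = 0.2824.

0.2824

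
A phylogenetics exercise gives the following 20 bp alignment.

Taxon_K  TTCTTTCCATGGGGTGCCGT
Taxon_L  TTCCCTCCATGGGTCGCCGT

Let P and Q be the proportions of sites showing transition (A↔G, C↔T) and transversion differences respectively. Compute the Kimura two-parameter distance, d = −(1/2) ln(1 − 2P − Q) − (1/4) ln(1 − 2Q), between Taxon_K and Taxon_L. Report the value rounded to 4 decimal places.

0.2417

Differing sites — 4:T/C (Ti); 5:T/C (Ti); 14:G/T (Tv); 15:T/C (Ti).
Of the 4 differences, 3 transitions and 1 transversion over 20 sites: P = 3/20 = 0.150000, Q = 1/20 = 0.050000.
d = −0.5·ln(0.650000) − 0.25·ln(0.900000) = −0.5·(-0.430783) − 0.25·(-0.105361) = 0.2417.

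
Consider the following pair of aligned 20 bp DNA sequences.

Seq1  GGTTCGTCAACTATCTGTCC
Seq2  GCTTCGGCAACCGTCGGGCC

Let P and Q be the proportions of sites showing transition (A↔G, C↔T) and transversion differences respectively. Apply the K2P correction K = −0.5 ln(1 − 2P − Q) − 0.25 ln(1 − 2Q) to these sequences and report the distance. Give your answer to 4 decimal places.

0.3831

Mismatches occur at site 2 (G/C, transversion), site 7 (T/G, transversion), site 12 (T/C, transition), site 13 (A/G, transition), site 16 (T/G, transversion), site 18 (T/G, transversion).
Of the 6 differences, 2 transitions and 4 transversions over 20 sites: P = 2/20 = 0.100000, Q = 4/20 = 0.200000.
d = −0.5·ln(0.600000) − 0.25·ln(0.600000) = −0.5·(-0.510826) − 0.25·(-0.510826) = 0.3831.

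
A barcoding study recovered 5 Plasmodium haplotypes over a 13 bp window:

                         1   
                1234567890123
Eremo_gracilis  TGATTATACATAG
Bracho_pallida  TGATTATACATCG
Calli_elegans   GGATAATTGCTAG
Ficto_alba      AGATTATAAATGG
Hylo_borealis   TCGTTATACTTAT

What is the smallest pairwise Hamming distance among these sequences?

1

Pairwise Hamming distances:
  Eremo_gracilis vs Bracho_pallida: 1
  Eremo_gracilis vs Calli_elegans: 5
  Eremo_gracilis vs Ficto_alba: 3
  Eremo_gracilis vs Hylo_borealis: 4
  Bracho_pallida vs Calli_elegans: 6
  Bracho_pallida vs Ficto_alba: 3
  Bracho_pallida vs Hylo_borealis: 5
  Calli_elegans vs Ficto_alba: 6
  Calli_elegans vs Hylo_borealis: 8
  Ficto_alba vs Hylo_borealis: 7
The smallest is 1, between Eremo_gracilis and Bracho_pallida.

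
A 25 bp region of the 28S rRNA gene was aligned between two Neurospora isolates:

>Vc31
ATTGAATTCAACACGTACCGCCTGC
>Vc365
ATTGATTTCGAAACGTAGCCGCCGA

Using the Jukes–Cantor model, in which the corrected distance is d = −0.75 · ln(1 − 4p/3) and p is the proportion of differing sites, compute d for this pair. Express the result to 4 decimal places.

0.4172

Differing sites — 6:A/T; 10:A/G; 12:C/A; 18:C/G; 20:G/C; 21:C/G; 23:T/C; 25:C/A.
p = 8/25 = 0.320000.
d = −0.75 · ln(1 − (4/3)·0.320000) = −0.75 · ln(0.573333) = −0.75 · (-0.556289) = 0.4172.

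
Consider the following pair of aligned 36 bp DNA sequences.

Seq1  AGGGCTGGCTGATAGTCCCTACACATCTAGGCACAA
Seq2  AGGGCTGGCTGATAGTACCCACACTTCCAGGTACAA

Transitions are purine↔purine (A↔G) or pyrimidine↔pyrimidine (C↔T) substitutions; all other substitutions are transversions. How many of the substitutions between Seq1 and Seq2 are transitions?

The sequences differ at positions 17 (C/A, transversion), 20 (T/C, transition), 25 (A/T, transversion), 28 (T/C, transition), 32 (C/T, transition).
Of the 5 differences, 3 transitions and 2 transversions, so the answer is 3.

3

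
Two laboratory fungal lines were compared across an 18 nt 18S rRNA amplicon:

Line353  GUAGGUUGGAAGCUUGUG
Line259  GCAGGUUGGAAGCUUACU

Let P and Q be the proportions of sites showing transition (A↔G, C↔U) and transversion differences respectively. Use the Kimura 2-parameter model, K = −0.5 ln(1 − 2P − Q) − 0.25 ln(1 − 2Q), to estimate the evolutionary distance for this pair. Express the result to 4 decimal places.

Mismatches occur at site 2 (U/C, transition), site 16 (G/A, transition), site 17 (U/C, transition), site 18 (G/U, transversion).
Of the 4 differences, 3 transitions and 1 transversion over 18 sites: P = 3/18 = 0.166667, Q = 1/18 = 0.055556.
d = −0.5·ln(0.611110) − 0.25·ln(0.888888) = −0.5·(-0.492478) − 0.25·(-0.117784) = 0.2757.

0.2757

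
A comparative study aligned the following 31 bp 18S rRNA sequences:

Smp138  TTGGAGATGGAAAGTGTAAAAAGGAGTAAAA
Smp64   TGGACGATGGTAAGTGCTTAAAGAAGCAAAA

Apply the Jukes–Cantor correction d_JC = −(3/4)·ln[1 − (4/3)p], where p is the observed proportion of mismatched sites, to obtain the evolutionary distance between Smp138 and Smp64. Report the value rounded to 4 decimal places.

Mismatches occur at site 2 (T↔G), site 4 (G↔A), site 5 (A↔C), site 11 (A↔T), site 17 (T↔C), site 18 (A↔T), site 19 (A↔T), site 24 (G↔A), site 27 (T↔C).
p = 9/31 = 0.290323.
d = −0.75 · ln(1 − (4/3)·0.290323) = −0.75 · ln(0.612903) = −0.75 · (-0.489549) = 0.3672.

0.3672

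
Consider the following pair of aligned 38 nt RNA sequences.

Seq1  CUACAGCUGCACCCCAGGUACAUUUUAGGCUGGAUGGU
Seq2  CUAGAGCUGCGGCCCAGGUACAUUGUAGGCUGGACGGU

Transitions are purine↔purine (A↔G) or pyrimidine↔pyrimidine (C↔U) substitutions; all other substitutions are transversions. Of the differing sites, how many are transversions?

Mismatches occur at site 4 (C/G, transversion), site 11 (A/G, transition), site 12 (C/G, transversion), site 25 (U/G, transversion), site 35 (U/C, transition).
Of the 5 differences, 2 transitions and 3 transversions, so the answer is 3.

3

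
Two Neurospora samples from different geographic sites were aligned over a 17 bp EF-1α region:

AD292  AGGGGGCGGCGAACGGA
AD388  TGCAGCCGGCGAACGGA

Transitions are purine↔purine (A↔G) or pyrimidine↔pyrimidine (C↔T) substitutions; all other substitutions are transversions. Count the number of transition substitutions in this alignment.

Mismatches occur at site 1 (A↔T, transversion), site 3 (G↔C, transversion), site 4 (G↔A, transition), site 6 (G↔C, transversion).
Of the 4 differences, 1 transition and 3 transversions, so the answer is 1.

1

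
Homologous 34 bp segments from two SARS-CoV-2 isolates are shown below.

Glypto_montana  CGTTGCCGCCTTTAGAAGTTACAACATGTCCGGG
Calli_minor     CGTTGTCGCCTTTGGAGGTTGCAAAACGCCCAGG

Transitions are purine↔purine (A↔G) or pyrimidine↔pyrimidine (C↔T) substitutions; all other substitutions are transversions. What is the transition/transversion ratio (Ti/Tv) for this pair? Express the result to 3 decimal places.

7.000

Differing sites — 6:C/T (Ti); 14:A/G (Ti); 17:A/G (Ti); 21:A/G (Ti); 25:C/A (Tv); 27:T/C (Ti); 29:T/C (Ti); 32:G/A (Ti).
Of the 8 differences, 7 transitions and 1 transversion, so Ti/Tv = 7/1 = 7.000.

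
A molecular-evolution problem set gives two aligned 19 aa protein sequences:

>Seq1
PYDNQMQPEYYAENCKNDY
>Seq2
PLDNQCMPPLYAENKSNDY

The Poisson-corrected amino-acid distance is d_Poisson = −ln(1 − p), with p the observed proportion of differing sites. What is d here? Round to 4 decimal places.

0.4595

Mismatches occur at site 2 (Y→L), site 6 (M→C), site 7 (Q→M), site 9 (E→P), site 10 (Y→L), site 15 (C→K), site 16 (K→S).
p = 7/19 = 0.368421.
d = −ln(1 − 0.368421) = −ln(0.631579) = 0.4595.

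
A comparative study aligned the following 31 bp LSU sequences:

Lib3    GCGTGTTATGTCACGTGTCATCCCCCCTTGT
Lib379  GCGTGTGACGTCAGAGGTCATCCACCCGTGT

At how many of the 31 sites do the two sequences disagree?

Differing sites — 7:T/G; 9:T/C; 14:C/G; 15:G/A; 16:T/G; 24:C/A; 28:T/G.
That gives 7 mismatches out of 31 aligned sites, so the Hamming distance is 7.

7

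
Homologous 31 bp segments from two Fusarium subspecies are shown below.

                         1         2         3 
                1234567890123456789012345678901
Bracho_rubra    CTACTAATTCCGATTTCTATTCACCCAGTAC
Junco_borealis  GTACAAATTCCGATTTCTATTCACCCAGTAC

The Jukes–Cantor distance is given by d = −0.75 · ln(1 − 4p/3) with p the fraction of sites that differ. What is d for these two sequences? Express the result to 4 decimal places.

0.0675

Differing sites — 1:C/G; 5:T/A.
p = 2/31 = 0.064516.
d = −0.75 · ln(1 − (4/3)·0.064516) = −0.75 · ln(0.913979) = −0.75 · (-0.089948) = 0.0675.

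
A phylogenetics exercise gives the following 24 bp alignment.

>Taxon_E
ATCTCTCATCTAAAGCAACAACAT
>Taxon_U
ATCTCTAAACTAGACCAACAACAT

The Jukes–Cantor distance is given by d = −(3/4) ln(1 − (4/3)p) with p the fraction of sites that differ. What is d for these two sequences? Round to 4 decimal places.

0.1885

Differing sites — 7:C/A; 9:T/A; 13:A/G; 15:G/C.
p = 4/24 = 0.166667.
d = −0.75 · ln(1 − (4/3)·0.166667) = −0.75 · ln(0.777777) = −0.75 · (-0.251315) = 0.1885.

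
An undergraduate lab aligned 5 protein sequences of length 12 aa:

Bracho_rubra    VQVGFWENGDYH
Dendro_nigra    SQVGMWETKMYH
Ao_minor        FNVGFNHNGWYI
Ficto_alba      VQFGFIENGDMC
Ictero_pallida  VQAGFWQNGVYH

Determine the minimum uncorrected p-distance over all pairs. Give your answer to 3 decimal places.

Pairwise Hamming distances:
  Bracho_rubra vs Dendro_nigra: 5
  Bracho_rubra vs Ao_minor: 6
  Bracho_rubra vs Ficto_alba: 4
  Bracho_rubra vs Ictero_pallida: 3
  Dendro_nigra vs Ao_minor: 9
  Dendro_nigra vs Ficto_alba: 9
  Dendro_nigra vs Ictero_pallida: 7
  Ao_minor vs Ficto_alba: 8
  Ao_minor vs Ictero_pallida: 7
  Ficto_alba vs Ictero_pallida: 6
The smallest is 3 mismatches, between Bracho_rubra and Ictero_pallida; p = 3/12 = 0.250.

0.250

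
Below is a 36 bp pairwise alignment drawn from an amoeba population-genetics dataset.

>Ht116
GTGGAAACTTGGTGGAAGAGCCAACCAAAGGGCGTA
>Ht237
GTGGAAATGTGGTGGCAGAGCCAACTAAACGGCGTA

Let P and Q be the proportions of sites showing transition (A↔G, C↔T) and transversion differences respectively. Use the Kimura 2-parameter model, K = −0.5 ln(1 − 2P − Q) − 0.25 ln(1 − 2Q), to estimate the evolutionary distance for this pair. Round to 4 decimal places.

0.1537

Mismatches occur at site 8 (C↔T, transition), site 9 (T↔G, transversion), site 16 (A↔C, transversion), site 26 (C↔T, transition), site 30 (G↔C, transversion).
Of the 5 differences, 2 transitions and 3 transversions over 36 sites: P = 2/36 = 0.055556, Q = 3/36 = 0.083333.
d = −0.5·ln(0.805555) − 0.25·ln(0.833334) = −0.5·(-0.216224) − 0.25·(-0.182321) = 0.1537.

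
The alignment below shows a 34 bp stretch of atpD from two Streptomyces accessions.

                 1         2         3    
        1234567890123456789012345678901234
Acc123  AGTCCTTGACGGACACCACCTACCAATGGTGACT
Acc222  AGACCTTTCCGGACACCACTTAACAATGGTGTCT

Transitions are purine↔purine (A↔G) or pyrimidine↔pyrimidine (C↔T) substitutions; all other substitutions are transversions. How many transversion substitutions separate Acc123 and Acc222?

Mismatches occur at site 3 (T/A, transversion), site 8 (G/T, transversion), site 9 (A/C, transversion), site 20 (C/T, transition), site 23 (C/A, transversion), site 32 (A/T, transversion).
Of the 6 differences, 1 transition and 5 transversions, so the answer is 5.

5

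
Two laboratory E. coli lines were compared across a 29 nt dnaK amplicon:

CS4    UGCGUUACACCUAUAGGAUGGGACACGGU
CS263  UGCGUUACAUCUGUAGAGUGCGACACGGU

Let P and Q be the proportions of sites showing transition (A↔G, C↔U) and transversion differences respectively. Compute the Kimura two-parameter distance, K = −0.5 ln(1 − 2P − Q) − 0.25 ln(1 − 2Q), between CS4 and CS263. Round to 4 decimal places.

0.2036

Differing sites — 10:C/U (Ti); 13:A/G (Ti); 17:G/A (Ti); 18:A/G (Ti); 21:G/C (Tv).
Of the 5 differences, 4 transitions and 1 transversion over 29 sites: P = 4/29 = 0.137931, Q = 1/29 = 0.034483.
d = −0.5·ln(0.689655) − 0.25·ln(0.931034) = −0.5·(-0.371564) − 0.25·(-0.071459) = 0.2036.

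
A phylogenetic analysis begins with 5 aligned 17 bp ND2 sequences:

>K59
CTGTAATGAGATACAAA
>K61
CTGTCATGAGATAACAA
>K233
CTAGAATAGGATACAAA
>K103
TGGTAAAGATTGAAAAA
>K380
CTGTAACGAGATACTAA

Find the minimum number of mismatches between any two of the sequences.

Pairwise Hamming distances:
  K59 vs K61: 3
  K59 vs K233: 4
  K59 vs K103: 7
  K59 vs K380: 2
  K61 vs K233: 7
  K61 vs K103: 8
  K61 vs K380: 4
  K233 vs K103: 11
  K233 vs K380: 6
  K103 vs K380: 8
The smallest is 2, between K59 and K380.

2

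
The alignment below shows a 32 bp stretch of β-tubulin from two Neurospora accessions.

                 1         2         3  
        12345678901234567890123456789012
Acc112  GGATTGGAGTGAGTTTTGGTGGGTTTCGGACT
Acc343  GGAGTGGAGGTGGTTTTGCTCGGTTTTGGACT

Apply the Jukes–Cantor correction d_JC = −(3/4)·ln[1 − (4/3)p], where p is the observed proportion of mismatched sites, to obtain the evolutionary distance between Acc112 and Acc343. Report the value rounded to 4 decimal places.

0.2586

The sequences differ at positions 4 (T/G), 10 (T/G), 11 (G/T), 12 (A/G), 19 (G/C), 21 (G/C), 27 (C/T).
p = 7/32 = 0.218750.
d = −0.75 · ln(1 − (4/3)·0.218750) = −0.75 · ln(0.708333) = −0.75 · (-0.344841) = 0.2586.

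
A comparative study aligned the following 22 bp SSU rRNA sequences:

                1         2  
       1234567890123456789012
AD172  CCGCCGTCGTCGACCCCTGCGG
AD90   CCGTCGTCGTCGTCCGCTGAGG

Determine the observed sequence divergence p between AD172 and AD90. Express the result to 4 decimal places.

Mismatches occur at site 4 (C↔T), site 13 (A↔T), site 16 (C↔G), site 20 (C↔A).
There are 4 differences over 22 sites, so p = 4/22 = 0.1818.

0.1818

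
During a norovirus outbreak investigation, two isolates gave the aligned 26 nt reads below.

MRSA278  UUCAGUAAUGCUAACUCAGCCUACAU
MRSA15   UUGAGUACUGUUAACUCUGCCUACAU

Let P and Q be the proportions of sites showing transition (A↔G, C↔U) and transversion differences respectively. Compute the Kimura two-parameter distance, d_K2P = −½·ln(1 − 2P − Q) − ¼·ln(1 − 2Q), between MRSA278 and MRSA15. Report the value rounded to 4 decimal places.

0.1724

Differing sites — 3:C/G (Tv); 8:A/C (Tv); 11:C/U (Ti); 18:A/U (Tv).
Of the 4 differences, 1 transition and 3 transversions over 26 sites: P = 1/26 = 0.038462, Q = 3/26 = 0.115385.
d = −0.5·ln(0.807691) − 0.25·ln(0.769230) = −0.5·(-0.213576) − 0.25·(-0.262365) = 0.1724.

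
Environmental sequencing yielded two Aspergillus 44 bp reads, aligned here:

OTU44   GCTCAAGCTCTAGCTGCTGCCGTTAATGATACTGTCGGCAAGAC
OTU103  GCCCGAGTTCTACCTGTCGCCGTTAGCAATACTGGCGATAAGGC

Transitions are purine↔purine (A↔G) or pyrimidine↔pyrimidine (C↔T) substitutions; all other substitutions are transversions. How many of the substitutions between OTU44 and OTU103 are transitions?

Differing sites — 3:T/C (Ti); 5:A/G (Ti); 8:C/T (Ti); 13:G/C (Tv); 17:C/T (Ti); 18:T/C (Ti); 26:A/G (Ti); 27:T/C (Ti); 28:G/A (Ti); 35:T/G (Tv); 38:G/A (Ti); 39:C/T (Ti); 43:A/G (Ti).
Of the 13 differences, 11 transitions and 2 transversions, so the answer is 11.

11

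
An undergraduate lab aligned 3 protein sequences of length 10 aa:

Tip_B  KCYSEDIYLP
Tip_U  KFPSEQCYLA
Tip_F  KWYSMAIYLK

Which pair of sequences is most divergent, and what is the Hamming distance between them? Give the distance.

6

Pairwise Hamming distances:
  Tip_B vs Tip_U: 5
  Tip_B vs Tip_F: 4
  Tip_U vs Tip_F: 6
The largest is 6, between Tip_U and Tip_F.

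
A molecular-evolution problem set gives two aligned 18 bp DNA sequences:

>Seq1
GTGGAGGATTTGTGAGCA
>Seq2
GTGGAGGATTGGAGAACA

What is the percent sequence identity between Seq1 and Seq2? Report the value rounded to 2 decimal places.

83.33%

The sequences differ at positions 11 (T/G), 13 (T/A), 16 (G/A).
15 of the 18 sites match, so the percent identity is 15/18 × 100 = 83.33%.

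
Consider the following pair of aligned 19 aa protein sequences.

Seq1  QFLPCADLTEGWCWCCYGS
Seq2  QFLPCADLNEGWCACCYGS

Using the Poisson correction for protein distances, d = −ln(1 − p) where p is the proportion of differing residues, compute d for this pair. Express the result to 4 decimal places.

The sequences differ at positions 9 (T/N), 14 (W/A).
p = 2/19 = 0.105263.
d = −ln(1 − 0.105263) = −ln(0.894737) = 0.1112.

0.1112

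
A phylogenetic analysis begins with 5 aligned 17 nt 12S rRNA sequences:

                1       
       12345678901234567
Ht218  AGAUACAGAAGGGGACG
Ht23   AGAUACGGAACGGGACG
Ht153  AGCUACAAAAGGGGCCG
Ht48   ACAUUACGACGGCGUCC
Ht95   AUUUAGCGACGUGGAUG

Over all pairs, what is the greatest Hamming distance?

Pairwise Hamming distances:
  Ht218 vs Ht23: 2
  Ht218 vs Ht153: 3
  Ht218 vs Ht48: 8
  Ht218 vs Ht95: 7
  Ht23 vs Ht153: 5
  Ht23 vs Ht48: 9
  Ht23 vs Ht95: 8
  Ht153 vs Ht48: 10
  Ht153 vs Ht95: 9
  Ht48 vs Ht95: 9
The largest is 10, between Ht153 and Ht48.

10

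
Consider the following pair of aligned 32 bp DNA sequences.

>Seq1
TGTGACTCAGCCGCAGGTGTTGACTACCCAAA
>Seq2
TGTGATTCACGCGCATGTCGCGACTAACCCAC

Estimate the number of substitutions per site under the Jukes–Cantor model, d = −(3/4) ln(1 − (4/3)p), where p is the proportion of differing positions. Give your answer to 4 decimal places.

Mismatches occur at site 6 (C↔T), site 10 (G↔C), site 11 (C↔G), site 16 (G↔T), site 19 (G↔C), site 20 (T↔G), site 21 (T↔C), site 27 (C↔A), site 30 (A↔C), site 32 (A↔C).
p = 10/32 = 0.312500.
d = −0.75 · ln(1 − (4/3)·0.312500) = −0.75 · ln(0.583333) = −0.75 · (-0.538997) = 0.4042.

0.4042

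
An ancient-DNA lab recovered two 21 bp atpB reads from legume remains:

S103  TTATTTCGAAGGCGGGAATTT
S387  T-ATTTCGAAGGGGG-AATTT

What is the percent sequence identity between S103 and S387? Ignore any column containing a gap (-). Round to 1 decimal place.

94.7%

Excluding the 2 gap columns leaves 19 comparable sites.
A single mismatch occurs at site 13 (C→G).
18 of the 19 comparable sites match, so the percent identity is 18/19 × 100 = 94.7%.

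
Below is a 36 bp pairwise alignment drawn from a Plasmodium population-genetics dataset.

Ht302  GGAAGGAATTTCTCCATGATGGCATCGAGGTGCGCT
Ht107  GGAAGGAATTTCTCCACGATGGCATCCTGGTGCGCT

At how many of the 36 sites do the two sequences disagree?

The sequences differ at positions 17 (T/C), 27 (G/C), 28 (A/T).
That gives 3 mismatches out of 36 aligned sites, so the Hamming distance is 3.

3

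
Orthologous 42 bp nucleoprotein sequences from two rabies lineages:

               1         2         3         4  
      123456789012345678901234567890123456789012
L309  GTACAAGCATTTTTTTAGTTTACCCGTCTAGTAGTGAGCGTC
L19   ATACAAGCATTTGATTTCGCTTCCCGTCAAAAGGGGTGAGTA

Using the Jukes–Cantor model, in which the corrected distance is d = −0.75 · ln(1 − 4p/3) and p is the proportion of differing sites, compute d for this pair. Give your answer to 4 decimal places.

Mismatches occur at site 1 (G/A), site 13 (T/G), site 14 (T/A), site 17 (A/T), site 18 (G/C), site 19 (T/G), site 20 (T/C), site 22 (A/T), site 29 (T/A), site 31 (G/A), site 32 (T/A), site 33 (A/G), site 35 (T/G), site 37 (A/T), site 39 (C/A), site 42 (C/A).
p = 16/42 = 0.380952.
d = −0.75 · ln(1 − (4/3)·0.380952) = −0.75 · ln(0.492064) = −0.75 · (-0.709146) = 0.5319.

0.5319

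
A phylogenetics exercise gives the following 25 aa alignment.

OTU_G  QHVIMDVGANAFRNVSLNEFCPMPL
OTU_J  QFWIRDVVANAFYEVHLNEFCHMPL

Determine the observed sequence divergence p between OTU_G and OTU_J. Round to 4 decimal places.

0.3200

Mismatches occur at site 2 (H→F), site 3 (V→W), site 5 (M→R), site 8 (G→V), site 13 (R→Y), site 14 (N→E), site 16 (S→H), site 22 (P→H).
There are 8 differences over 25 sites, so p = 8/25 = 0.3200.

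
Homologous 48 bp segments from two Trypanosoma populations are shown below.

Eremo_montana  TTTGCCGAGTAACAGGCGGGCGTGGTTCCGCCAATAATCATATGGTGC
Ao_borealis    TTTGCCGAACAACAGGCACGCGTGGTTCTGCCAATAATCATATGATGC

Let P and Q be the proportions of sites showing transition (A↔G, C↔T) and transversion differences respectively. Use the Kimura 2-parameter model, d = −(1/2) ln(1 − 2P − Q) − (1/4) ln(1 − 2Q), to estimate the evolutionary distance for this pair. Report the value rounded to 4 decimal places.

The sequences differ at positions 9 (G/A, transition), 10 (T/C, transition), 18 (G/A, transition), 19 (G/C, transversion), 29 (C/T, transition), 45 (G/A, transition).
Of the 6 differences, 5 transitions and 1 transversion over 48 sites: P = 5/48 = 0.104167, Q = 1/48 = 0.020833.
d = −0.5·ln(0.770833) − 0.25·ln(0.958334) = −0.5·(-0.260284) − 0.25·(-0.042559) = 0.1408.

0.1408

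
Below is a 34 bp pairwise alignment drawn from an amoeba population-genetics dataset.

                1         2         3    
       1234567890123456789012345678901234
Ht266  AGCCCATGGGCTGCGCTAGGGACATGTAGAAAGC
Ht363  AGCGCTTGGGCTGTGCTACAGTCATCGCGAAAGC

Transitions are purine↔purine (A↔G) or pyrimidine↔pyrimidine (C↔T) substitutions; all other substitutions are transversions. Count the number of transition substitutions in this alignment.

2

Mismatches occur at site 4 (C→G, transversion), site 6 (A→T, transversion), site 14 (C→T, transition), site 19 (G→C, transversion), site 20 (G→A, transition), site 22 (A→T, transversion), site 26 (G→C, transversion), site 27 (T→G, transversion), site 28 (A→C, transversion).
Of the 9 differences, 2 transitions and 7 transversions, so the answer is 2.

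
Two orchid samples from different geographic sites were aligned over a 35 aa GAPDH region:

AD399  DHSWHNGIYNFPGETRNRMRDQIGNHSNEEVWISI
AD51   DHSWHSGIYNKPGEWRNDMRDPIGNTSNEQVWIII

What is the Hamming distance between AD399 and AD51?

Mismatches occur at site 6 (N→S), site 11 (F→K), site 15 (T→W), site 18 (R→D), site 22 (Q→P), site 26 (H→T), site 30 (E→Q), site 34 (S→I).
That gives 8 mismatches out of 35 aligned sites, so the Hamming distance is 8.

8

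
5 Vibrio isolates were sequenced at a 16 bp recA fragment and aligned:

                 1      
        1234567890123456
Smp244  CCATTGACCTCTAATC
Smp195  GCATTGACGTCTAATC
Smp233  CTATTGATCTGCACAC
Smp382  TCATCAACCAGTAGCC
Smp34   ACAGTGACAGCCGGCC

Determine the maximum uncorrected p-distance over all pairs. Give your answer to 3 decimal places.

0.625

Pairwise Hamming distances:
  Smp244 vs Smp195: 2
  Smp244 vs Smp233: 6
  Smp244 vs Smp382: 7
  Smp244 vs Smp34: 8
  Smp195 vs Smp233: 8
  Smp195 vs Smp382: 8
  Smp195 vs Smp34: 8
  Smp233 vs Smp382: 9
  Smp233 vs Smp34: 10
  Smp382 vs Smp34: 9
The largest is 10 mismatches, between Smp233 and Smp34; p = 10/16 = 0.625.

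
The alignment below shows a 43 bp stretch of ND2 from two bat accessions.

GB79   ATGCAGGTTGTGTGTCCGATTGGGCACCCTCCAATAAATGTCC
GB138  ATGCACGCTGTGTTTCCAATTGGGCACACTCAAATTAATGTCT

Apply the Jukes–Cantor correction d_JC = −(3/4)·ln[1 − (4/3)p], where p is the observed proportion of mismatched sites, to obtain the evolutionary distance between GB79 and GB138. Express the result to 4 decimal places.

0.2138

The sequences differ at positions 6 (G/C), 8 (T/C), 14 (G/T), 18 (G/A), 28 (C/A), 32 (C/A), 36 (A/T), 43 (C/T).
p = 8/43 = 0.186047.
d = −0.75 · ln(1 − (4/3)·0.186047) = −0.75 · ln(0.751937) = −0.75 · (-0.285103) = 0.2138.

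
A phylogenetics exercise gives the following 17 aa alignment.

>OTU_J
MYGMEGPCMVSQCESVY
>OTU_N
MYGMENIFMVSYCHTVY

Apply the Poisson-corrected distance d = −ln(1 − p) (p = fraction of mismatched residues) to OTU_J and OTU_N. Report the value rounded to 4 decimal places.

0.4353

The sequences differ at positions 6 (G/N), 7 (P/I), 8 (C/F), 12 (Q/Y), 14 (E/H), 15 (S/T).
p = 6/17 = 0.352941.
d = −ln(1 − 0.352941) = −ln(0.647059) = 0.4353.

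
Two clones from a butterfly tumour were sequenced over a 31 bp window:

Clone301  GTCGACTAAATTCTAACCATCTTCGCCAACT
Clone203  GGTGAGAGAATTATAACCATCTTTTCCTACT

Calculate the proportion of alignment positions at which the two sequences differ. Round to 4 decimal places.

0.2903

Differing sites — 2:T/G; 3:C/T; 6:C/G; 7:T/A; 8:A/G; 13:C/A; 24:C/T; 25:G/T; 28:A/T.
There are 9 differences over 31 sites, so p = 9/31 = 0.2903.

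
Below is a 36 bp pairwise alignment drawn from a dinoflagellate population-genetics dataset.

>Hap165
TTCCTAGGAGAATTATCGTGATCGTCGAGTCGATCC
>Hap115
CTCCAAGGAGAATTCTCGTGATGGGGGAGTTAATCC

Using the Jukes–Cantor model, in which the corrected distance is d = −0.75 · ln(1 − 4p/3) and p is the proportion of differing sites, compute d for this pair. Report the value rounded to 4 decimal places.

0.2635

The sequences differ at positions 1 (T/C), 5 (T/A), 15 (A/C), 23 (C/G), 25 (T/G), 26 (C/G), 31 (C/T), 32 (G/A).
p = 8/36 = 0.222222.
d = −0.75 · ln(1 − (4/3)·0.222222) = −0.75 · ln(0.703704) = −0.75 · (-0.351397) = 0.2635.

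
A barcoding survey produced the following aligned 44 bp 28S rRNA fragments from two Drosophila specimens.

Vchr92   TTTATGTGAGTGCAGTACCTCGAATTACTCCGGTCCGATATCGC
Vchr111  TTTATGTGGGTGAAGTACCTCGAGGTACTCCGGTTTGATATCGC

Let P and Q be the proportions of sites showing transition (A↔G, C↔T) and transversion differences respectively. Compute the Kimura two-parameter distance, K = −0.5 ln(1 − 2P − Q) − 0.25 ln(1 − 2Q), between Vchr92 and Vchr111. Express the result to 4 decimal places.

The sequences differ at positions 9 (A/G, transition), 13 (C/A, transversion), 24 (A/G, transition), 25 (T/G, transversion), 35 (C/T, transition), 36 (C/T, transition).
Of the 6 differences, 4 transitions and 2 transversions over 44 sites: P = 4/44 = 0.090909, Q = 2/44 = 0.045455.
d = −0.5·ln(0.772727) − 0.25·ln(0.909090) = −0.5·(-0.257829) − 0.25·(-0.095311) = 0.1527.

0.1527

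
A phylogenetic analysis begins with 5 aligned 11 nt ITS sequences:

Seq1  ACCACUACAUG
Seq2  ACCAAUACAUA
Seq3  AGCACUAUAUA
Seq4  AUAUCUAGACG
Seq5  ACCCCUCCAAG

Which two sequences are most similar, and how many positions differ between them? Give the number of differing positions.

Pairwise Hamming distances:
  Seq1 vs Seq2: 2
  Seq1 vs Seq3: 3
  Seq1 vs Seq4: 5
  Seq1 vs Seq5: 3
  Seq2 vs Seq3: 3
  Seq2 vs Seq4: 7
  Seq2 vs Seq5: 5
  Seq3 vs Seq4: 6
  Seq3 vs Seq5: 6
  Seq4 vs Seq5: 6
The smallest is 2, between Seq1 and Seq2.

2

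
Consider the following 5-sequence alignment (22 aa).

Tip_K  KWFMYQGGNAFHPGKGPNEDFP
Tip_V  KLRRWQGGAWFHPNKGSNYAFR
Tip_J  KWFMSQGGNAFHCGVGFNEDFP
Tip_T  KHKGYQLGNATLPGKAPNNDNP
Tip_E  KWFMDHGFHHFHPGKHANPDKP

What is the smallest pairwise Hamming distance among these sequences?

4

Pairwise Hamming distances:
  Tip_K vs Tip_V: 11
  Tip_K vs Tip_J: 4
  Tip_K vs Tip_T: 9
  Tip_K vs Tip_E: 9
  Tip_V vs Tip_J: 13
  Tip_V vs Tip_T: 16
  Tip_V vs Tip_E: 15
  Tip_J vs Tip_T: 13
  Tip_J vs Tip_E: 11
  Tip_T vs Tip_E: 15
The smallest is 4, between Tip_K and Tip_J.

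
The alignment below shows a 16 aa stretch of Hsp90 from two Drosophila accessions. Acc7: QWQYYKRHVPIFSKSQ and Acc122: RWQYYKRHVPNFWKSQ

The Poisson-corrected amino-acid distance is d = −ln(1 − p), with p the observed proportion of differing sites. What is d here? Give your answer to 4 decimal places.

0.2076

Differing sites — 1:Q/R; 11:I/N; 13:S/W.
p = 3/16 = 0.187500.
d = −ln(1 − 0.187500) = −ln(0.812500) = 0.2076.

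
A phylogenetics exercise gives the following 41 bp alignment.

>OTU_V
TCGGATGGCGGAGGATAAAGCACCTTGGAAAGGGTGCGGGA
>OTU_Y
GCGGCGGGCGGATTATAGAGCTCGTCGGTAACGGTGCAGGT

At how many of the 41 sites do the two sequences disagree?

13

The sequences differ at positions 1 (T/G), 5 (A/C), 6 (T/G), 13 (G/T), 14 (G/T), 18 (A/G), 22 (A/T), 24 (C/G), 26 (T/C), 29 (A/T), 32 (G/C), 38 (G/A), 41 (A/T).
That gives 13 mismatches out of 41 aligned sites, so the Hamming distance is 13.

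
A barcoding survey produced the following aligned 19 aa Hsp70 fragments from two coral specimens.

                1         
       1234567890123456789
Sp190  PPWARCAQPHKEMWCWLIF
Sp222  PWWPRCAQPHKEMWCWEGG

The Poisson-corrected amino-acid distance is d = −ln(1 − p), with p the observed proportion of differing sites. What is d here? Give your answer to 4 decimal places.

Differing sites — 2:P/W; 4:A/P; 17:L/E; 18:I/G; 19:F/G.
p = 5/19 = 0.263158.
d = −ln(1 − 0.263158) = −ln(0.736842) = 0.3054.

0.3054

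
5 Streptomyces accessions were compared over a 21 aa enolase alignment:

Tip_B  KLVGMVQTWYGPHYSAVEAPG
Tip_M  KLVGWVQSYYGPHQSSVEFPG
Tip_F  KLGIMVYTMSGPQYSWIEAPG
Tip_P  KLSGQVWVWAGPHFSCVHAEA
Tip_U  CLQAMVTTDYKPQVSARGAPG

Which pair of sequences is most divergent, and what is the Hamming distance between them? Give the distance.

Pairwise Hamming distances:
  Tip_B vs Tip_M: 6
  Tip_B vs Tip_F: 8
  Tip_B vs Tip_P: 10
  Tip_B vs Tip_U: 10
  Tip_M vs Tip_F: 12
  Tip_M vs Tip_P: 12
  Tip_M vs Tip_U: 14
  Tip_F vs Tip_P: 14
  Tip_F vs Tip_U: 11
  Tip_P vs Tip_U: 16
The largest is 16, between Tip_P and Tip_U.

16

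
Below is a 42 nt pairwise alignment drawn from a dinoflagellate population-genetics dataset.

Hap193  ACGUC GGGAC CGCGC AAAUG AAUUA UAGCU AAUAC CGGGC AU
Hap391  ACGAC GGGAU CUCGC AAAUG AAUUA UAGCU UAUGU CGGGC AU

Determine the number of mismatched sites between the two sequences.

6

Differing sites — 4:U/A; 10:C/U; 12:G/U; 31:A/U; 34:A/G; 35:C/U.
That gives 6 mismatches out of 42 aligned sites, so the Hamming distance is 6.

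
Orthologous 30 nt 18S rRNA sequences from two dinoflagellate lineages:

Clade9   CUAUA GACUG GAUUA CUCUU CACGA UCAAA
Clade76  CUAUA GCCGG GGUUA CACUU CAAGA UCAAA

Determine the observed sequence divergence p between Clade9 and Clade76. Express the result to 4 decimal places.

0.1667

The sequences differ at positions 7 (A/C), 9 (U/G), 12 (A/G), 17 (U/A), 23 (C/A).
There are 5 differences over 30 sites, so p = 5/30 = 0.1667.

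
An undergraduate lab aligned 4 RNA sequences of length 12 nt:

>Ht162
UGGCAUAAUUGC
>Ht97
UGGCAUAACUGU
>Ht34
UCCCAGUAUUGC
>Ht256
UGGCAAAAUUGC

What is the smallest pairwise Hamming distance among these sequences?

1

Pairwise Hamming distances:
  Ht162 vs Ht97: 2
  Ht162 vs Ht34: 4
  Ht162 vs Ht256: 1
  Ht97 vs Ht34: 6
  Ht97 vs Ht256: 3
  Ht34 vs Ht256: 4
The smallest is 1, between Ht162 and Ht256.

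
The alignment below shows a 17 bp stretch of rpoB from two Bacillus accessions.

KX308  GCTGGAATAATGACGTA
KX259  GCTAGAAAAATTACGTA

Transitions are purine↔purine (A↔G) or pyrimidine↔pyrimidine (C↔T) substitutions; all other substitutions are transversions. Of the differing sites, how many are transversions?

The sequences differ at positions 4 (G/A, transition), 8 (T/A, transversion), 12 (G/T, transversion).
Of the 3 differences, 1 transition and 2 transversions, so the answer is 2.

2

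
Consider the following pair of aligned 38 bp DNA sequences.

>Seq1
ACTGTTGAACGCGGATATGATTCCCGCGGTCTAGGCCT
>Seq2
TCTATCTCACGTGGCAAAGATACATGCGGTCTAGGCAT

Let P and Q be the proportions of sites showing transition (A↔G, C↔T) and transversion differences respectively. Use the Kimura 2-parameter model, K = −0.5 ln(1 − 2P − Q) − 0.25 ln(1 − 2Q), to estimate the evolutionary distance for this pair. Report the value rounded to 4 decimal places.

Differing sites — 1:A/T (Tv); 4:G/A (Ti); 6:T/C (Ti); 7:G/T (Tv); 8:A/C (Tv); 12:C/T (Ti); 15:A/C (Tv); 16:T/A (Tv); 18:T/A (Tv); 22:T/A (Tv); 24:C/A (Tv); 25:C/T (Ti); 37:C/A (Tv).
Of the 13 differences, 4 transitions and 9 transversions over 38 sites: P = 4/38 = 0.105263, Q = 9/38 = 0.236842.
d = −0.5·ln(0.552632) − 0.25·ln(0.526316) = −0.5·(-0.593063) − 0.25·(-0.641853) = 0.4570.

0.4570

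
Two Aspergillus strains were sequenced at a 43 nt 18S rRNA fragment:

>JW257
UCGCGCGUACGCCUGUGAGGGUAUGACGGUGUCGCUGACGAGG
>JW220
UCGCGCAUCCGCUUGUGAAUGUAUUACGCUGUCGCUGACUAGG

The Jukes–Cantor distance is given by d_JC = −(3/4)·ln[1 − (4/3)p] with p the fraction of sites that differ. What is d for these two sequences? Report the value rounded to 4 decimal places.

0.2138

Differing sites — 7:G/A; 9:A/C; 13:C/U; 19:G/A; 20:G/U; 25:G/U; 29:G/C; 40:G/U.
p = 8/43 = 0.186047.
d = −0.75 · ln(1 − (4/3)·0.186047) = −0.75 · ln(0.751937) = −0.75 · (-0.285103) = 0.2138.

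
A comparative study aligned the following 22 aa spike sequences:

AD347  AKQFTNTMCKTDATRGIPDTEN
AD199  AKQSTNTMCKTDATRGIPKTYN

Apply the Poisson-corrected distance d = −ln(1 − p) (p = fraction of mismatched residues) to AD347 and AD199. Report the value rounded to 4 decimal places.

0.1466

Differing sites — 4:F/S; 19:D/K; 21:E/Y.
p = 3/22 = 0.136364.
d = −ln(1 − 0.136364) = −ln(0.863636) = 0.1466.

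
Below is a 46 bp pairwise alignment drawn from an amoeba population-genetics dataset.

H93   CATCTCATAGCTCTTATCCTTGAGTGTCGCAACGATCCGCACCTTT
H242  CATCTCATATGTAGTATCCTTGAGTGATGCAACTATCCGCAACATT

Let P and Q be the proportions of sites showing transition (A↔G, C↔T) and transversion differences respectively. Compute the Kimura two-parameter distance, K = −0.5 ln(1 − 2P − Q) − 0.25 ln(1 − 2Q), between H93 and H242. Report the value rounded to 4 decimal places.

0.2294

Mismatches occur at site 10 (G→T, transversion), site 11 (C→G, transversion), site 13 (C→A, transversion), site 14 (T→G, transversion), site 27 (T→A, transversion), site 28 (C→T, transition), site 34 (G→T, transversion), site 42 (C→A, transversion), site 44 (T→A, transversion).
Of the 9 differences, 1 transition and 8 transversions over 46 sites: P = 1/46 = 0.021739, Q = 8/46 = 0.173913.
d = −0.5·ln(0.782609) − 0.25·ln(0.652174) = −0.5·(-0.245122) − 0.25·(-0.427444) = 0.2294.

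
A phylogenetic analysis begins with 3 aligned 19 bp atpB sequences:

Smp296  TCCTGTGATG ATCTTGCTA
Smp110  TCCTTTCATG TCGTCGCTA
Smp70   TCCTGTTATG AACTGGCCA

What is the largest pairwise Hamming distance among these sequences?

7

Pairwise Hamming distances:
  Smp296 vs Smp110: 6
  Smp296 vs Smp70: 4
  Smp110 vs Smp70: 7
The largest is 7, between Smp110 and Smp70.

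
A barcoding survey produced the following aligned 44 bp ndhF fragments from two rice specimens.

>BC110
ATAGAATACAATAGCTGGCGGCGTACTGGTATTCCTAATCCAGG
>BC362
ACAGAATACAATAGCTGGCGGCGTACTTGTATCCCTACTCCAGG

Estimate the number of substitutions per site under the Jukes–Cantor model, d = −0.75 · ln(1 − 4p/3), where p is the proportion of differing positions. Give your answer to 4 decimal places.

0.0969

The sequences differ at positions 2 (T/C), 28 (G/T), 33 (T/C), 38 (A/C).
p = 4/44 = 0.090909.
d = −0.75 · ln(1 − (4/3)·0.090909) = −0.75 · ln(0.878788) = −0.75 · (-0.129212) = 0.0969.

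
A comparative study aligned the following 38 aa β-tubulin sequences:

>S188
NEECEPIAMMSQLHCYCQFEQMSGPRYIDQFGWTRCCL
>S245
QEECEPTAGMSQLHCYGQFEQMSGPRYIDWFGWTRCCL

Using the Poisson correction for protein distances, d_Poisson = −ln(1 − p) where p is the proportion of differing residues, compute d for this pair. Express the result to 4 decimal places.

0.1411

The sequences differ at positions 1 (N/Q), 7 (I/T), 9 (M/G), 17 (C/G), 30 (Q/W).
p = 5/38 = 0.131579.
d = −ln(1 − 0.131579) = −ln(0.868421) = 0.1411.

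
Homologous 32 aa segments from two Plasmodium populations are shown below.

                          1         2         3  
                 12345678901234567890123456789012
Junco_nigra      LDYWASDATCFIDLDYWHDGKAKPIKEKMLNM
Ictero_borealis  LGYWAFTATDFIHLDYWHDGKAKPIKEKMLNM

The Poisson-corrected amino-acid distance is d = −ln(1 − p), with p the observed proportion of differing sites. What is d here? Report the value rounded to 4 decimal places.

Mismatches occur at site 2 (D→G), site 6 (S→F), site 7 (D→T), site 10 (C→D), site 13 (D→H).
p = 5/32 = 0.156250.
d = −ln(1 − 0.156250) = −ln(0.843750) = 0.1699.

0.1699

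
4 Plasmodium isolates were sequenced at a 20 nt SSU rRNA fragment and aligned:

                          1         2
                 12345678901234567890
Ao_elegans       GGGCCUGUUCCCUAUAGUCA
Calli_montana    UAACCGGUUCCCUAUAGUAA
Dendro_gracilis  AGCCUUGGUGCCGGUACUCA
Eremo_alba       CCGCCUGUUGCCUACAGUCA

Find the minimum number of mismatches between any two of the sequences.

4

Pairwise Hamming distances:
  Ao_elegans vs Calli_montana: 5
  Ao_elegans vs Dendro_gracilis: 8
  Ao_elegans vs Eremo_alba: 4
  Calli_montana vs Dendro_gracilis: 11
  Calli_montana vs Eremo_alba: 7
  Dendro_gracilis vs Eremo_alba: 9
The smallest is 4, between Ao_elegans and Eremo_alba.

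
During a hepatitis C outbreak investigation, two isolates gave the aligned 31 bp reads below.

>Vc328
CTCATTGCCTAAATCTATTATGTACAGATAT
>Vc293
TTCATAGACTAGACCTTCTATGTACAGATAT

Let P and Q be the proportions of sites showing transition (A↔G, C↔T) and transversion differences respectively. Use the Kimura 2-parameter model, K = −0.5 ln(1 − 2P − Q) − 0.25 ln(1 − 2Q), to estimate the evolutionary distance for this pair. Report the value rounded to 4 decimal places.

0.2729

The sequences differ at positions 1 (C/T, transition), 6 (T/A, transversion), 8 (C/A, transversion), 12 (A/G, transition), 14 (T/C, transition), 17 (A/T, transversion), 18 (T/C, transition).
Of the 7 differences, 4 transitions and 3 transversions over 31 sites: P = 4/31 = 0.129032, Q = 3/31 = 0.096774.
d = −0.5·ln(0.645162) − 0.25·ln(0.806452) = −0.5·(-0.438254) − 0.25·(-0.215111) = 0.2729.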